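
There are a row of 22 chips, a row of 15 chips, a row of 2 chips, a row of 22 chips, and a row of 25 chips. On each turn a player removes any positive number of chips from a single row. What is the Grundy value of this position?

Compute the nim-sum pairwise:
22 XOR 15 = 25
25 XOR 2 = 27
27 XOR 22 = 13
13 XOR 25 = 20

20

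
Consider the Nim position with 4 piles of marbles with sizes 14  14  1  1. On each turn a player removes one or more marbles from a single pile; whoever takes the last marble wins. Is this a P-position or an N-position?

P-position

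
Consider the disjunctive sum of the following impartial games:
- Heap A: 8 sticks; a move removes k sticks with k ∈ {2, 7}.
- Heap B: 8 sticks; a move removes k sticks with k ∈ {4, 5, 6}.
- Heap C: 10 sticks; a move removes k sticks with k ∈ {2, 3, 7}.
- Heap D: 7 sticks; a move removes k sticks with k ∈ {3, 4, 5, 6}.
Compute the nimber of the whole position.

Grundy values for heap A (subtraction set {2, 7}):
g(0) = mex{} = 0
g(1) = mex{} = 0
g(2) = mex{0} = 1
g(3) = mex{0} = 1
g(4) = mex{1} = 0
g(5) = mex{1} = 0
g(6) = mex{0} = 1
g(7) = mex{0} = 1
g(8) = mex{0,1} = 2
So g(8) = 2.
Build the Grundy sequence for heap B with g(k) = mex{g(k−s) : s ∈ {4, 5, 6}, s ≤ k}:
g(0) = mex{} = 0
g(1) = mex{} = 0
g(2) = mex{} = 0
g(3) = mex{} = 0
g(4) = mex{0} = 1
g(5) = mex{0} = 1
g(6) = mex{0} = 1
g(7) = mex{0} = 1
g(8) = mex{0,1} = 2
So g(8) = 2.
Build the Grundy sequence for heap C with g(k) = mex{g(k−s) : s ∈ {2, 3, 7}, s ≤ k}:
k:     0  1  2  3  4  5  6  7  8  9 10
g(k):  0  0  1  1  2  0  0  1  1  2  0
So g(10) = 0.
Build the Grundy sequence for heap D with g(k) = mex{g(k−s) : s ∈ {3, 4, 5, 6}, s ≤ k}:
g(0) = mex{} = 0
g(1) = mex{} = 0
g(2) = mex{} = 0
g(3) = mex{0} = 1
g(4) = mex{0} = 1
g(5) = mex{0} = 1
g(6) = mex{0,1} = 2
g(7) = mex{0,1} = 2
So g(7) = 2.
The value of a disjunctive sum is the nim-sum of the parts.
Combined value = 2 ⊕ 2 ⊕ 0 ⊕ 2 = 2.

2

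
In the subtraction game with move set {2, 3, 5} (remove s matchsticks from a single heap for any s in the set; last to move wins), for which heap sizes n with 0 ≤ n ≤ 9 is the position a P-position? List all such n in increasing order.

Build the Grundy sequence with g(k) = mex{g(k−s) : s ∈ {2, 3, 5}, s ≤ k}:
g(0) = mex{} = 0
g(1) = mex{} = 0
g(2) = mex{0} = 1
g(3) = mex{0} = 1
g(4) = mex{0,1} = 2
g(5) = mex{0,1} = 2
g(6) = mex{0,1,2} = 3
g(7) = mex{1,2} = 0
g(8) = mex{1,2,3} = 0
g(9) = mex{0,2,3} = 1
The P-positions (g = 0) in 0..9 are 0, 1, 7, 8.

0, 1, 7, 8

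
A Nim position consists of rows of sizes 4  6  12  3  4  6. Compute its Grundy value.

Write each in binary and XOR column by column:
  0100  (4)
  0110  (6)
  1100  (12)
  0011  (3)
  0100  (4)
  0110  (6)
  ----
  1111  (15)

15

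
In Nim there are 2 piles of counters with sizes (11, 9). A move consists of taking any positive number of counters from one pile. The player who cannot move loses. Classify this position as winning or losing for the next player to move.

Winning position

Nim-sum: 11 ^ 9 = 2.
The nim-sum is 2 ≠ 0, so this is an N-position: the player to move can win.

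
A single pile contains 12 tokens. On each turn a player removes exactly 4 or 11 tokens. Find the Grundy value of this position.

1

Compute g(0), g(1), … for moves {4, 11}:
g(0) = mex{} = 0
g(1) = mex{} = 0
g(2) = mex{} = 0
g(3) = mex{} = 0
g(4) = mex{0} = 1
g(5) = mex{0} = 1
g(6) = mex{0} = 1
g(7) = mex{0} = 1
g(8) = mex{1} = 0
g(9) = mex{1} = 0
g(10) = mex{1} = 0
g(11) = mex{0,1} = 2
g(12) = mex{0} = 1
So g(12) = 1.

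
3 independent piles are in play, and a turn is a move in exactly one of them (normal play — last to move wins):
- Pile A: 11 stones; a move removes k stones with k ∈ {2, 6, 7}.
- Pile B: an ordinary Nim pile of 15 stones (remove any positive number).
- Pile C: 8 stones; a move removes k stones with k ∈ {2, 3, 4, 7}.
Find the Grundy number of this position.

15

Grundy values for pile A (subtraction set {2, 6, 7}):
k:     0  1  2  3  4  5  6  7  8  9 10 11
g(k):  0  0  1  1  0  0  1  1  2  0  3  1
So g(11) = 1.
Pile B is a plain Nim pile of size 15, so its Grundy value is 15.
For pile C, compute g(0), g(1), … with moves {2, 3, 4, 7}:
g(0) = mex{} = 0
g(1) = mex{} = 0
g(2) = mex{0} = 1
g(3) = mex{0} = 1
g(4) = mex{0,1} = 2
g(5) = mex{0,1} = 2
g(6) = mex{1,2} = 0
g(7) = mex{0,1,2} = 3
g(8) = mex{0,2} = 1
So g(8) = 1.
By the Sprague-Grundy theorem, the Grundy value of a sum of independent games is the XOR of the component values.
Combined value = 1 XOR 15 XOR 1 = 15.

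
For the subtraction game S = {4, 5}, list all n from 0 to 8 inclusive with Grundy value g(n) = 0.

0, 1, 2, 3

Build the Grundy sequence with g(k) = mex{g(k−s) : s ∈ {4, 5}, s ≤ k}:
g(0) = mex{} = 0
g(1) = mex{} = 0
g(2) = mex{} = 0
g(3) = mex{} = 0
g(4) = mex{0} = 1
g(5) = mex{0} = 1
g(6) = mex{0} = 1
g(7) = mex{0} = 1
g(8) = mex{0,1} = 2
The P-positions (g = 0) in 0..8 are 0, 1, 2, 3.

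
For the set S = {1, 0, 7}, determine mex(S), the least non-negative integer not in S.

The values 0, 1 are all present; 2 is the first non-negative integer missing from the set.

2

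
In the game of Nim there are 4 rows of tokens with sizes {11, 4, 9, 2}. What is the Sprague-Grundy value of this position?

4

Nim-sum: 11 ^ 4 ^ 9 ^ 2 = 4.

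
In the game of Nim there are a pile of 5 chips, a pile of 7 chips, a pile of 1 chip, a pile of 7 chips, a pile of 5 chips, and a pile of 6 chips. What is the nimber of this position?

7

Compute the nim-sum pairwise:
5 ^ 7 = 2
2 ^ 1 = 3
3 ^ 7 = 4
4 ^ 5 = 1
1 ^ 6 = 7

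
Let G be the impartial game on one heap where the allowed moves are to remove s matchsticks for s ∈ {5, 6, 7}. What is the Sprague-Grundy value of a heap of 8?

Compute g(0), g(1), … for moves {5, 6, 7}:
g(0) = mex{} = 0
g(1) = mex{} = 0
g(2) = mex{} = 0
g(3) = mex{} = 0
g(4) = mex{} = 0
g(5) = mex{0} = 1
g(6) = mex{0} = 1
g(7) = mex{0} = 1
g(8) = mex{0} = 1
So g(8) = 1.

1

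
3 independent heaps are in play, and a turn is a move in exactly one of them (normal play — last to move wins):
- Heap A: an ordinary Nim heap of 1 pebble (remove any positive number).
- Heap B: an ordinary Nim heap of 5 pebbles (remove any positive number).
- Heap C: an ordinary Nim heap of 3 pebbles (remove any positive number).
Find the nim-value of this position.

7

Heap A is a plain Nim heap of size 1, so its Grundy value is 1.
Heap B is a plain Nim heap of size 5, so its Grundy value is 5.
Heap C is a plain Nim heap of size 3, so its Grundy value is 3.
The value of a disjunctive sum is the nim-sum of the parts.
Combined value = 1 ⊕ 5 ⊕ 3 = 7.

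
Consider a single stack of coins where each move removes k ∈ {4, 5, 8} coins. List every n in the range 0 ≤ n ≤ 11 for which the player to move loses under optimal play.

0, 1, 2, 3

Build the Grundy sequence with g(k) = mex{g(k−s) : s ∈ {4, 5, 8}, s ≤ k}:
g(0) = mex{} = 0
g(1) = mex{} = 0
g(2) = mex{} = 0
g(3) = mex{} = 0
g(4) = mex{0} = 1
g(5) = mex{0} = 1
g(6) = mex{0} = 1
g(7) = mex{0} = 1
g(8) = mex{0,1} = 2
g(9) = mex{0,1} = 2
g(10) = mex{0,1} = 2
g(11) = mex{0,1} = 2
The P-positions (g = 0) in 0..11 are 0, 1, 2, 3.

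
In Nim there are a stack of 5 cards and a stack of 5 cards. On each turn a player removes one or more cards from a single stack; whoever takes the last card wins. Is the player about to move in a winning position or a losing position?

Losing position

Compute the nim-sum pairwise:
5 ⊕ 5 = 0
The nim-sum is 0, so this is a P-position: the player to move is in a losing position under optimal play.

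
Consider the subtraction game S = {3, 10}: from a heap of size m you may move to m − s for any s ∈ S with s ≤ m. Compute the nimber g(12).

Compute g(0), g(1), … for moves {3, 10}:
k:     0  1  2  3  4  5  6  7  8  9 10 11 12
g(k):  0  0  0  1  1  1  0  0  0  1  1  1  2
So g(12) = 2.

2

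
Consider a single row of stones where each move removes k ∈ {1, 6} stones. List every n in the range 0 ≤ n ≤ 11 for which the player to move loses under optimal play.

Grundy values for subtraction set {1, 6}:
g(0) = mex{} = 0
g(1) = mex{0} = 1
g(2) = mex{1} = 0
g(3) = mex{0} = 1
g(4) = mex{1} = 0
g(5) = mex{0} = 1
g(6) = mex{0,1} = 2
g(7) = mex{1,2} = 0
g(8) = mex{0} = 1
g(9) = mex{1} = 0
g(10) = mex{0} = 1
g(11) = mex{1} = 0
The P-positions (g = 0) in 0..11 are 0, 2, 4, 7, 9, 11.

0, 2, 4, 7, 9, 11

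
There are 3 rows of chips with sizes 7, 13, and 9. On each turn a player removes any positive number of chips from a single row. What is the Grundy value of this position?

In binary:
  0111  (7)
  1101  (13)
  1001  (9)
  ----
  0011  (3)

3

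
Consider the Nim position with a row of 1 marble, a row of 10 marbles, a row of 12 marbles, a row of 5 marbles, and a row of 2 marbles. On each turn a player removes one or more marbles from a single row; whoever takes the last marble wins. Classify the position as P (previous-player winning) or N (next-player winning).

Nim-sum: 1 XOR 10 XOR 12 XOR 5 XOR 2 = 0.
The nim-sum is 0, so this is a P-position: the player to move is in a losing position under optimal play.

P-position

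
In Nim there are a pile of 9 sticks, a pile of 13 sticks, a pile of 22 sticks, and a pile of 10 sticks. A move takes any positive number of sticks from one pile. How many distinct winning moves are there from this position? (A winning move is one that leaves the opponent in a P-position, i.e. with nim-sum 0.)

1

Compute the nim-sum pairwise:
9 ⊕ 13 = 4
4 ⊕ 22 = 18
18 ⊕ 10 = 24
The overall nim-sum is X = 24. A pile of size p has a winning move iff p XOR X < p (reduce it to p XOR X).
  9: 9 XOR 24 = 17 ≥ 9 — no move.
  13: 13 XOR 24 = 21 ≥ 13 — no move.
  22: 22 XOR 24 = 14 < 22 — winning move (to 14).
  10: 10 XOR 24 = 18 ≥ 10 — no move.
That gives 1 winning move.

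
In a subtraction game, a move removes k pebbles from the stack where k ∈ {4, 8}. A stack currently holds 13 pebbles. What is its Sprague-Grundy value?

0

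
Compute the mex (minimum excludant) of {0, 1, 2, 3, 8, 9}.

The values 0, 1, 2, 3 are all present; 4 is the first non-negative integer missing from the set.

4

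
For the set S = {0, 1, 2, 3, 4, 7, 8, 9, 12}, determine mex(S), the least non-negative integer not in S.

The values 0, 1, 2, 3, 4 are all present; 5 is the first non-negative integer missing from the set.

5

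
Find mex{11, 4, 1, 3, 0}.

2

The values 0, 1 are all present; 2 is the first non-negative integer missing from the set.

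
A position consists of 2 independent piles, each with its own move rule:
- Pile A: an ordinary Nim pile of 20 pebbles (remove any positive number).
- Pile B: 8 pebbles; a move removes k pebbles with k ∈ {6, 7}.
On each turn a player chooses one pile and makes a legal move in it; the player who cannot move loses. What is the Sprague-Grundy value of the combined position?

21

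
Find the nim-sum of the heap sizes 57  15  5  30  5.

Nim-sum: 57 ^ 15 ^ 5 ^ 30 ^ 5 = 40.

40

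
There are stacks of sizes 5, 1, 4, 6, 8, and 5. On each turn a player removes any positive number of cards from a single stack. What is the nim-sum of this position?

Write each in binary and XOR column by column:
  0101  (5)
  0001  (1)
  0100  (4)
  0110  (6)
  1000  (8)
  0101  (5)
  ----
  1011  (11)

11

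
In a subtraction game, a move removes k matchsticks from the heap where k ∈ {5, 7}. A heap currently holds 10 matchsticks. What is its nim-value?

2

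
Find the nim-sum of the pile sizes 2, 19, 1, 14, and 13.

Nim-sum: 2 ^ 19 ^ 1 ^ 14 ^ 13 = 19.

19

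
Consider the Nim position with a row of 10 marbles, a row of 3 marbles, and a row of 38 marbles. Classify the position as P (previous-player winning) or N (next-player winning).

N-position

Compute the nim-sum pairwise:
10 ⊕ 3 = 9
9 ⊕ 38 = 47
The nim-sum is 47 ≠ 0, so this is an N-position: the player to move can win.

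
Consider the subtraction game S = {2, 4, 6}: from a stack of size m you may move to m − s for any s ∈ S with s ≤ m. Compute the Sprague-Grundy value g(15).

3

Grundy values for subtraction set {2, 4, 6}:
k:     0  1  2  3  4  5  6  7  8  9 10 11 12 13 14 15
g(k):  0  0  1  1  2  2  3  3  0  0  1  1  2  2  3  3
So g(15) = 3.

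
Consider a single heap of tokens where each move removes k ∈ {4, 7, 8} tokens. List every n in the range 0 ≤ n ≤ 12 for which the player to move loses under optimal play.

0, 1, 2, 3, 12

Grundy values for subtraction set {4, 7, 8}:
k:     0  1  2  3  4  5  6  7  8  9 10 11 12
g(k):  0  0  0  0  1  1  1  1  2  2  2  2  0
The P-positions (g = 0) in 0..12 are 0, 1, 2, 3, 12.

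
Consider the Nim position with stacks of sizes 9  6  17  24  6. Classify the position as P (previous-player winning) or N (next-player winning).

P-position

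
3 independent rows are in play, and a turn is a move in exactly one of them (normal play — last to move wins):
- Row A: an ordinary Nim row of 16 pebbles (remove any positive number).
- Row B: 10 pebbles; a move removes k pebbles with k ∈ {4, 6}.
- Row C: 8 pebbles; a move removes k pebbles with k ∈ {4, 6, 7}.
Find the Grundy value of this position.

18

Row A is a plain Nim row of size 16, so its Grundy value is 16.
Build the Grundy sequence for row B with g(k) = mex{g(k−s) : s ∈ {4, 6}, s ≤ k}:
g(0) = mex{} = 0
g(1) = mex{} = 0
g(2) = mex{} = 0
g(3) = mex{} = 0
g(4) = mex{0} = 1
g(5) = mex{0} = 1
g(6) = mex{0} = 1
g(7) = mex{0} = 1
g(8) = mex{0,1} = 2
g(9) = mex{0,1} = 2
g(10) = mex{1} = 0
So g(10) = 0.
Build the Grundy sequence for row C with g(k) = mex{g(k−s) : s ∈ {4, 6, 7}, s ≤ k}:
g(0) = mex{} = 0
g(1) = mex{} = 0
g(2) = mex{} = 0
g(3) = mex{} = 0
g(4) = mex{0} = 1
g(5) = mex{0} = 1
g(6) = mex{0} = 1
g(7) = mex{0} = 1
g(8) = mex{0,1} = 2
So g(8) = 2.
The value of a disjunctive sum is the nim-sum of the parts.
Combined value = 16 XOR 0 XOR 2 = 18.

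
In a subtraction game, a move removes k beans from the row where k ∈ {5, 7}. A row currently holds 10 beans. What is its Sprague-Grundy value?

Compute g(0), g(1), … for moves {5, 7}:
g(0) = mex{} = 0
g(1) = mex{} = 0
g(2) = mex{} = 0
g(3) = mex{} = 0
g(4) = mex{} = 0
g(5) = mex{0} = 1
g(6) = mex{0} = 1
g(7) = mex{0} = 1
g(8) = mex{0} = 1
g(9) = mex{0} = 1
g(10) = mex{0,1} = 2
So g(10) = 2.

2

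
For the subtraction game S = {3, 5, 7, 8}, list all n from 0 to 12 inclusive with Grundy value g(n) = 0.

0, 1, 2, 11, 12

Grundy values for subtraction set {3, 5, 7, 8}:
g(0) = mex{} = 0
g(1) = mex{} = 0
g(2) = mex{} = 0
g(3) = mex{0} = 1
g(4) = mex{0} = 1
g(5) = mex{0} = 1
g(6) = mex{0,1} = 2
g(7) = mex{0,1} = 2
g(8) = mex{0,1} = 2
g(9) = mex{0,1,2} = 3
g(10) = mex{0,1,2} = 3
g(11) = mex{1,2} = 0
g(12) = mex{1,2,3} = 0
The P-positions (g = 0) in 0..12 are 0, 1, 2, 11, 12.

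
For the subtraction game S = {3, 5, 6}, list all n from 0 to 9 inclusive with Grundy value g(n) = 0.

0, 1, 2, 9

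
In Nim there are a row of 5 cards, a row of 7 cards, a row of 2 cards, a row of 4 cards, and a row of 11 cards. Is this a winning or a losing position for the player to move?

Winning position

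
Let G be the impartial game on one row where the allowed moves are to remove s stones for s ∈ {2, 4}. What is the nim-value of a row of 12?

0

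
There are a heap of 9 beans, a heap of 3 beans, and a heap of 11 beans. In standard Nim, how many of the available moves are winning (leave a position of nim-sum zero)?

Nim-sum: 9 ^ 3 ^ 11 = 1.
The overall nim-sum is X = 1. A heap of size p has a winning move iff p XOR X < p (reduce it to p XOR X).
  9: 9 XOR 1 = 8 < 9 — winning move (to 8).
  3: 3 XOR 1 = 2 < 3 — winning move (to 2).
  11: 11 XOR 1 = 10 < 11 — winning move (to 10).
That gives 3 winning moves.

3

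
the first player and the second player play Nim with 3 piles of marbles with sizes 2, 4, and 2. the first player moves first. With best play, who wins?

Compute the nim-sum pairwise:
2 XOR 4 = 6
6 XOR 2 = 4
The nim-sum is 4 ≠ 0, so this is an N-position: the player to move can win; the first player has a winning move.

the first player wins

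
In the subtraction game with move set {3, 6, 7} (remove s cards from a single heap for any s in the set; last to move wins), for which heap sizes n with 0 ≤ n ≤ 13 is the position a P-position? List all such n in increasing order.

Grundy values for subtraction set {3, 6, 7}:
g(0) = mex{} = 0
g(1) = mex{} = 0
g(2) = mex{} = 0
g(3) = mex{0} = 1
g(4) = mex{0} = 1
g(5) = mex{0} = 1
g(6) = mex{0,1} = 2
g(7) = mex{0,1} = 2
g(8) = mex{0,1} = 2
g(9) = mex{0,1,2} = 3
g(10) = mex{1,2} = 0
g(11) = mex{1,2} = 0
g(12) = mex{1,2,3} = 0
g(13) = mex{0,2} = 1
The P-positions (g = 0) in 0..13 are 0, 1, 2, 10, 11, 12.

0, 1, 2, 10, 11, 12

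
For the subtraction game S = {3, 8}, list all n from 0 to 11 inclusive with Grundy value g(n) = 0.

0, 1, 2, 6, 7, 11

Compute g(0), g(1), … for moves {3, 8}:
g(0) = mex{} = 0
g(1) = mex{} = 0
g(2) = mex{} = 0
g(3) = mex{0} = 1
g(4) = mex{0} = 1
g(5) = mex{0} = 1
g(6) = mex{1} = 0
g(7) = mex{1} = 0
g(8) = mex{0,1} = 2
g(9) = mex{0} = 1
g(10) = mex{0} = 1
g(11) = mex{1,2} = 0
The P-positions (g = 0) in 0..11 are 0, 1, 2, 6, 7, 11.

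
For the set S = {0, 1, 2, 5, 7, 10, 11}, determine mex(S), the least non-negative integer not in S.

The values 0, 1, 2 are all present; 3 is the first non-negative integer missing from the set.

3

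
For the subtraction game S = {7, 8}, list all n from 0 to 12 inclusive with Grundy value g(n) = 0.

0, 1, 2, 3, 4, 5, 6

Compute g(0), g(1), … for moves {7, 8}:
k:     0  1  2  3  4  5  6  7  8  9 10 11 12
g(k):  0  0  0  0  0  0  0  1  1  1  1  1  1
The P-positions (g = 0) in 0..12 are 0, 1, 2, 3, 4, 5, 6.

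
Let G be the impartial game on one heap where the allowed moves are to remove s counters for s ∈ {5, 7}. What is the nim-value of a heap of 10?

2

Grundy values for subtraction set {5, 7}:
g(0) = mex{} = 0
g(1) = mex{} = 0
g(2) = mex{} = 0
g(3) = mex{} = 0
g(4) = mex{} = 0
g(5) = mex{0} = 1
g(6) = mex{0} = 1
g(7) = mex{0} = 1
g(8) = mex{0} = 1
g(9) = mex{0} = 1
g(10) = mex{0,1} = 2
So g(10) = 2.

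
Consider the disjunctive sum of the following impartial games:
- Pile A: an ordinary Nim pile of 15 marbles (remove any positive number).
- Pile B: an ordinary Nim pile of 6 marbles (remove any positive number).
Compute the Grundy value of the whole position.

9

Pile A is a plain Nim pile of size 15, so its Grundy value is 15.
Pile B is a plain Nim pile of size 6, so its Grundy value is 6.
By the Sprague-Grundy theorem, the Grundy value of a sum of independent games is the XOR of the component values.
Combined value = 15 XOR 6 = 9.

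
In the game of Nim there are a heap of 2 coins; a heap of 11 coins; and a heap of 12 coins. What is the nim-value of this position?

Nim-sum: 2 ⊕ 11 ⊕ 12 = 5.

5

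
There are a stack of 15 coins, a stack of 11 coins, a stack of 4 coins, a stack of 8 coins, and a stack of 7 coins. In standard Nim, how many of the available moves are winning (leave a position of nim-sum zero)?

3

Bitwise XOR of the heap sizes:
  1111  (15)
  1011  (11)
  0100  (4)
  1000  (8)
  0111  (7)
  ----
  1111  (15)
The overall nim-sum is X = 15. A stack of size p has a winning move iff p XOR X < p (reduce it to p XOR X).
  15: 15 XOR 15 = 0 < 15 — winning move (to 0).
  11: 11 XOR 15 = 4 < 11 — winning move (to 4).
  4: 4 XOR 15 = 11 ≥ 4 — no move.
  8: 8 XOR 15 = 7 < 8 — winning move (to 7).
  7: 7 XOR 15 = 8 ≥ 7 — no move.
That gives 3 winning moves.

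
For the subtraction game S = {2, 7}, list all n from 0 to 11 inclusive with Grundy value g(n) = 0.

0, 1, 4, 5, 9, 10

Grundy values for subtraction set {2, 7}:
g(0) = mex{} = 0
g(1) = mex{} = 0
g(2) = mex{0} = 1
g(3) = mex{0} = 1
g(4) = mex{1} = 0
g(5) = mex{1} = 0
g(6) = mex{0} = 1
g(7) = mex{0} = 1
g(8) = mex{0,1} = 2
g(9) = mex{1} = 0
g(10) = mex{1,2} = 0
g(11) = mex{0} = 1
The P-positions (g = 0) in 0..11 are 0, 1, 4, 5, 9, 10.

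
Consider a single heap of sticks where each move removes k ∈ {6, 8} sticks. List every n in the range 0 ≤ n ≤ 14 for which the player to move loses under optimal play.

Compute g(0), g(1), … for moves {6, 8}:
g(0) = mex{} = 0
g(1) = mex{} = 0
g(2) = mex{} = 0
g(3) = mex{} = 0
g(4) = mex{} = 0
g(5) = mex{} = 0
g(6) = mex{0} = 1
g(7) = mex{0} = 1
g(8) = mex{0} = 1
g(9) = mex{0} = 1
g(10) = mex{0} = 1
g(11) = mex{0} = 1
g(12) = mex{0,1} = 2
g(13) = mex{0,1} = 2
g(14) = mex{1} = 0
The P-positions (g = 0) in 0..14 are 0, 1, 2, 3, 4, 5, 14.

0, 1, 2, 3, 4, 5, 14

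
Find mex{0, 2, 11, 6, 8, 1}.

The values 0, 1, 2 are all present; 3 is the first non-negative integer missing from the set.

3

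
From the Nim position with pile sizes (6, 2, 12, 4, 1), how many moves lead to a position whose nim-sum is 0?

1

Nim-sum: 6 ⊕ 2 ⊕ 12 ⊕ 4 ⊕ 1 = 13.
The overall nim-sum is X = 13. A pile of size p has a winning move iff p XOR X < p (reduce it to p XOR X).
  6: 6 XOR 13 = 11 ≥ 6 — no move.
  2: 2 XOR 13 = 15 ≥ 2 — no move.
  12: 12 XOR 13 = 1 < 12 — winning move (to 1).
  4: 4 XOR 13 = 9 ≥ 4 — no move.
  1: 1 XOR 13 = 12 ≥ 1 — no move.
That gives 1 winning move.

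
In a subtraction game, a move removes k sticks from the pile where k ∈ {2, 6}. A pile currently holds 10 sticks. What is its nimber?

1

Compute g(0), g(1), … for moves {2, 6}:
g(0) = mex{} = 0
g(1) = mex{} = 0
g(2) = mex{0} = 1
g(3) = mex{0} = 1
g(4) = mex{1} = 0
g(5) = mex{1} = 0
g(6) = mex{0} = 1
g(7) = mex{0} = 1
g(8) = mex{1} = 0
g(9) = mex{1} = 0
g(10) = mex{0} = 1
So g(10) = 1.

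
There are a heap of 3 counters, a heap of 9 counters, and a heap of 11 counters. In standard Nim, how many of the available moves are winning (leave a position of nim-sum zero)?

3

Write each in binary and XOR column by column:
  0011  (3)
  1001  (9)
  1011  (11)
  ----
  0001  (1)
The overall nim-sum is X = 1. A heap of size p has a winning move iff p XOR X < p (reduce it to p XOR X).
  3: 3 XOR 1 = 2 < 3 — winning move (to 2).
  9: 9 XOR 1 = 8 < 9 — winning move (to 8).
  11: 11 XOR 1 = 10 < 11 — winning move (to 10).
That gives 3 winning moves.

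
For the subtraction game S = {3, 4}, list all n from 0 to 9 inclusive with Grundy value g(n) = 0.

0, 1, 2, 7, 8, 9

Build the Grundy sequence with g(k) = mex{g(k−s) : s ∈ {3, 4}, s ≤ k}:
g(0) = mex{} = 0
g(1) = mex{} = 0
g(2) = mex{} = 0
g(3) = mex{0} = 1
g(4) = mex{0} = 1
g(5) = mex{0} = 1
g(6) = mex{0,1} = 2
g(7) = mex{1} = 0
g(8) = mex{1} = 0
g(9) = mex{1,2} = 0
The P-positions (g = 0) in 0..9 are 0, 1, 2, 7, 8, 9.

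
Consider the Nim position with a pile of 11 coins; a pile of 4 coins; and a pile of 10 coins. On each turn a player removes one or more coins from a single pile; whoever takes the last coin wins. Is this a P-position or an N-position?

Nim-sum: 11 ⊕ 4 ⊕ 10 = 5.
The nim-sum is 5 ≠ 0, so this is an N-position: the player to move can win.

N-position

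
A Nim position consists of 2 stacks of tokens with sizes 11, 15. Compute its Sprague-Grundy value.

4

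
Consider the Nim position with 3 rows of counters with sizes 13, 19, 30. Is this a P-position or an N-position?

P-position

Compute the nim-sum pairwise:
13 ^ 19 = 30
30 ^ 30 = 0
The nim-sum is 0, so this is a P-position: the player to move is in a losing position under optimal play.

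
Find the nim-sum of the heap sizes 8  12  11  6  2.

11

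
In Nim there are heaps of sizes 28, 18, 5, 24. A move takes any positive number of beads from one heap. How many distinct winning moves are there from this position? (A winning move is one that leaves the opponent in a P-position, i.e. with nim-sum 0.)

3

Nim-sum: 28 XOR 18 XOR 5 XOR 24 = 19.
The overall nim-sum is X = 19. A heap of size p has a winning move iff p XOR X < p (reduce it to p XOR X).
  28: 28 XOR 19 = 15 < 28 — winning move (to 15).
  18: 18 XOR 19 = 1 < 18 — winning move (to 1).
  5: 5 XOR 19 = 22 ≥ 5 — no move.
  24: 24 XOR 19 = 11 < 24 — winning move (to 11).
That gives 3 winning moves.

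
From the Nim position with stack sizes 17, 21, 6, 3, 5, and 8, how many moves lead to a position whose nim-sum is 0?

1

Bitwise XOR of the heap sizes:
  10001  (17)
  10101  (21)
  00110  (6)
  00011  (3)
  00101  (5)
  01000  (8)
  -----
  01100  (12)
The overall nim-sum is X = 12. A stack of size p has a winning move iff p XOR X < p (reduce it to p XOR X).
  17: 17 XOR 12 = 29 ≥ 17 — no move.
  21: 21 XOR 12 = 25 ≥ 21 — no move.
  6: 6 XOR 12 = 10 ≥ 6 — no move.
  3: 3 XOR 12 = 15 ≥ 3 — no move.
  5: 5 XOR 12 = 9 ≥ 5 — no move.
  8: 8 XOR 12 = 4 < 8 — winning move (to 4).
That gives 1 winning move.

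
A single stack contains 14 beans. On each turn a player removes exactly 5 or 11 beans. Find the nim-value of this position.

2

Build the Grundy sequence with g(k) = mex{g(k−s) : s ∈ {5, 11}, s ≤ k}:
k:     0  1  2  3  4  5  6  7  8  9 10 11 12 13 14
g(k):  0  0  0  0  0  1  1  1  1  1  0  2  2  2  2
So g(14) = 2.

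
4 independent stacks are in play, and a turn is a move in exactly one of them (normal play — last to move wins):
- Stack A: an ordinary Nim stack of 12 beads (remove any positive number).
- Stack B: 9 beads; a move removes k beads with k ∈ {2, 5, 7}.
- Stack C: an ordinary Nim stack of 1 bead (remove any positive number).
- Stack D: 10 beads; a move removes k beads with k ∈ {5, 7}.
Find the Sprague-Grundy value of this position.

13

Stack A is a plain Nim stack of size 12, so its Grundy value is 12.
For stack B, compute g(0), g(1), … with moves {2, 5, 7}:
g(0) = mex{} = 0
g(1) = mex{} = 0
g(2) = mex{0} = 1
g(3) = mex{0} = 1
g(4) = mex{1} = 0
g(5) = mex{0,1} = 2
g(6) = mex{0} = 1
g(7) = mex{0,1,2} = 3
g(8) = mex{0,1} = 2
g(9) = mex{0,1,3} = 2
So g(9) = 2.
Stack C is a plain Nim stack of size 1, so its Grundy value is 1.
Build the Grundy sequence for stack D with g(k) = mex{g(k−s) : s ∈ {5, 7}, s ≤ k}:
g(0) = mex{} = 0
g(1) = mex{} = 0
g(2) = mex{} = 0
g(3) = mex{} = 0
g(4) = mex{} = 0
g(5) = mex{0} = 1
g(6) = mex{0} = 1
g(7) = mex{0} = 1
g(8) = mex{0} = 1
g(9) = mex{0} = 1
g(10) = mex{0,1} = 2
So g(10) = 2.
The value of a disjunctive sum is the nim-sum of the parts.
Combined value = 12 ⊕ 2 ⊕ 1 ⊕ 2 = 13.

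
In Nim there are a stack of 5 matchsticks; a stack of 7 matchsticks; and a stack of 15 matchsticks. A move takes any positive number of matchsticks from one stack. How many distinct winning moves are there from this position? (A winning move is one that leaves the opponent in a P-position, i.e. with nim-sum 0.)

Nim-sum: 5 XOR 7 XOR 15 = 13.
The overall nim-sum is X = 13. A stack of size p has a winning move iff p XOR X < p (reduce it to p XOR X).
  5: 5 XOR 13 = 8 ≥ 5 — no move.
  7: 7 XOR 13 = 10 ≥ 7 — no move.
  15: 15 XOR 13 = 2 < 15 — winning move (to 2).
That gives 1 winning move.

1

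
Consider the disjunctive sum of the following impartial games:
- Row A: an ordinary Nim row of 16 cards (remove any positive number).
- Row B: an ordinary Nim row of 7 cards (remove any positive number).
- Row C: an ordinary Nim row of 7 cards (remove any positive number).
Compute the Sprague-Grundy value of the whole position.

16

Row A is a plain Nim row of size 16, so its Grundy value is 16.
Row B is a plain Nim row of size 7, so its Grundy value is 7.
Row C is a plain Nim row of size 7, so its Grundy value is 7.
The value of a disjunctive sum is the nim-sum of the parts.
Combined value = 16 ⊕ 7 ⊕ 7 = 16.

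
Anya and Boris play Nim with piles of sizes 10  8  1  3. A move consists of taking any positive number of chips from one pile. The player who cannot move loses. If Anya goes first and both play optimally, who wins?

Nim-sum: 10 ^ 8 ^ 1 ^ 3 = 0.
The nim-sum is 0, so this is a P-position: the player to move is in a losing position under optimal play; Anya is about to move from it and so loses — Boris wins.

Boris wins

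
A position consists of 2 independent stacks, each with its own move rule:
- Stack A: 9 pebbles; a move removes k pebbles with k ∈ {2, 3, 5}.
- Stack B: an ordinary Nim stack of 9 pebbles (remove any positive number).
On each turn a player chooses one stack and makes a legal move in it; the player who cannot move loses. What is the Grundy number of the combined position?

8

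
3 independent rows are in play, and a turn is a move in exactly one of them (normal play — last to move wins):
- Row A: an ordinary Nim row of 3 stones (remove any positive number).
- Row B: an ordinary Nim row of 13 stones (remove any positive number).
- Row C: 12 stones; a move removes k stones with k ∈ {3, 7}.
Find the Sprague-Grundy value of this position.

14

Row A is a plain Nim row of size 3, so its Grundy value is 3.
Row B is a plain Nim row of size 13, so its Grundy value is 13.
Grundy values for row C (subtraction set {3, 7}):
g(0) = mex{} = 0
g(1) = mex{} = 0
g(2) = mex{} = 0
g(3) = mex{0} = 1
g(4) = mex{0} = 1
g(5) = mex{0} = 1
g(6) = mex{1} = 0
g(7) = mex{0,1} = 2
g(8) = mex{0,1} = 2
g(9) = mex{0} = 1
g(10) = mex{1,2} = 0
g(11) = mex{1,2} = 0
g(12) = mex{1} = 0
So g(12) = 0.
By the Sprague-Grundy theorem, the Grundy value of a sum of independent games is the XOR of the component values.
Combined value = 3 ⊕ 13 ⊕ 0 = 14.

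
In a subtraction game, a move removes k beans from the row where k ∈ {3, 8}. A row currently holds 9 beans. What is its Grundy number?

1

Grundy values for subtraction set {3, 8}:
k:     0  1  2  3  4  5  6  7  8  9
g(k):  0  0  0  1  1  1  0  0  2  1
So g(9) = 1.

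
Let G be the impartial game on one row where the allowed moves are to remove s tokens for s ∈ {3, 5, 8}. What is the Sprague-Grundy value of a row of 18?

Compute g(0), g(1), … for moves {3, 5, 8}:
k:     0  1  2  3  4  5  6  7  8  9 10 11 12 13 14 15 16 17 18
g(k):  0  0  0  1  1  1  2  2  2  3  3  0  0  0  1  1  1  2  2
So g(18) = 2.

2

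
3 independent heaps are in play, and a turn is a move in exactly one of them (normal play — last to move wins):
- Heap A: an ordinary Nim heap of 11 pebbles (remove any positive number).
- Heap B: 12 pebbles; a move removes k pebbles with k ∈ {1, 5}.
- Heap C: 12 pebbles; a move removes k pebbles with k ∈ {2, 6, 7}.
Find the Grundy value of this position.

Heap A is a plain Nim heap of size 11, so its Grundy value is 11.
Grundy values for heap B (subtraction set {1, 5}):
k:     0  1  2  3  4  5  6  7  8  9 10 11 12
g(k):  0  1  0  1  0  1  0  1  0  1  0  1  0
So g(12) = 0.
Grundy values for heap C (subtraction set {2, 6, 7}):
k:     0  1  2  3  4  5  6  7  8  9 10 11 12
g(k):  0  0  1  1  0  0  1  1  2  0  3  1  2
So g(12) = 2.
The value of a disjunctive sum is the nim-sum of the parts.
Combined value = 11 XOR 0 XOR 2 = 9.

9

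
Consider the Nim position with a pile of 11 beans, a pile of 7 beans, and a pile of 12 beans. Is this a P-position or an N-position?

P-position

Compute the nim-sum pairwise:
11 ^ 7 = 12
12 ^ 12 = 0
The nim-sum is 0, so this is a P-position: the player to move is in a losing position under optimal play.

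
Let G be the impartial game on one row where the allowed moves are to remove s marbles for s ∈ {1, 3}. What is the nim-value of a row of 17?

1

Compute g(0), g(1), … for moves {1, 3}:
k:     0  1  2  3  4  5  6  7  8  9 10 11 12 13 14 15 16 17
g(k):  0  1  0  1  0  1  0  1  0  1  0  1  0  1  0  1  0  1
So g(17) = 1.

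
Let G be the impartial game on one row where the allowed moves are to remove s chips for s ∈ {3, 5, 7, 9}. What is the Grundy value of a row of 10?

Build the Grundy sequence with g(k) = mex{g(k−s) : s ∈ {3, 5, 7, 9}, s ≤ k}:
k:     0  1  2  3  4  5  6  7  8  9 10
g(k):  0  0  0  1  1  1  2  2  2  3  3
So g(10) = 3.

3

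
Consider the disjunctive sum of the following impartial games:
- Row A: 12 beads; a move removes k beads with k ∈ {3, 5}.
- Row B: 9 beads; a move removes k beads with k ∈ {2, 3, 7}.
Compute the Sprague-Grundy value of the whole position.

3

For row A, compute g(0), g(1), … with moves {3, 5}:
g(0) = mex{} = 0
g(1) = mex{} = 0
g(2) = mex{} = 0
g(3) = mex{0} = 1
g(4) = mex{0} = 1
g(5) = mex{0} = 1
g(6) = mex{0,1} = 2
g(7) = mex{0,1} = 2
g(8) = mex{1} = 0
g(9) = mex{1,2} = 0
g(10) = mex{1,2} = 0
g(11) = mex{0,2} = 1
g(12) = mex{0,2} = 1
So g(12) = 1.
Build the Grundy sequence for row B with g(k) = mex{g(k−s) : s ∈ {2, 3, 7}, s ≤ k}:
k:     0  1  2  3  4  5  6  7  8  9
g(k):  0  0  1  1  2  0  0  1  1  2
So g(9) = 2.
The value of a disjunctive sum is the nim-sum of the parts.
Combined value = 1 ⊕ 2 = 3.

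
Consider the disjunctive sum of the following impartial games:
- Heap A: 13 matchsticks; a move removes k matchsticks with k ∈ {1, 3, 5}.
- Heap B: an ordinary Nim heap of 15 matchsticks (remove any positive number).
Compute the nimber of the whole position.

Build the Grundy sequence for heap A with g(k) = mex{g(k−s) : s ∈ {1, 3, 5}, s ≤ k}:
g(0) = mex{} = 0
g(1) = mex{0} = 1
g(2) = mex{1} = 0
g(3) = mex{0} = 1
g(4) = mex{1} = 0
g(5) = mex{0} = 1
g(6) = mex{1} = 0
g(7) = mex{0} = 1
g(8) = mex{1} = 0
g(9) = mex{0} = 1
g(10) = mex{1} = 0
g(11) = mex{0} = 1
g(12) = mex{1} = 0
g(13) = mex{0} = 1
So g(13) = 1.
Heap B is a plain Nim heap of size 15, so its Grundy value is 15.
The value of a disjunctive sum is the nim-sum of the parts.
Combined value = 1 XOR 15 = 14.

14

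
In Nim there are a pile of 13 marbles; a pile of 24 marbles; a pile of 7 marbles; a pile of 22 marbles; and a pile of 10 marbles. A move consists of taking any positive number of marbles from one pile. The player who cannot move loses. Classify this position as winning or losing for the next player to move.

Winning position

Write each in binary and XOR column by column:
  01101  (13)
  11000  (24)
  00111  (7)
  10110  (22)
  01010  (10)
  -----
  01110  (14)
The nim-sum is 14 ≠ 0, so this is an N-position: the player to move can win.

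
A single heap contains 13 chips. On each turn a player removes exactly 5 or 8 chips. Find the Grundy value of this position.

Grundy values for subtraction set {5, 8}:
k:     0  1  2  3  4  5  6  7  8  9 10 11 12 13
g(k):  0  0  0  0  0  1  1  1  1  1  2  2  2  0
So g(13) = 0.

0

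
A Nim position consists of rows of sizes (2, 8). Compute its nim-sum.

Compute the nim-sum pairwise:
2 ⊕ 8 = 10

10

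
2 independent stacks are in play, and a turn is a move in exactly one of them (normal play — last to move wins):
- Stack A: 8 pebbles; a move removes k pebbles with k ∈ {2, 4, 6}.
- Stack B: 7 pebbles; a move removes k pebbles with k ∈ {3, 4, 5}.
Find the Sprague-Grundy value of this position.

Grundy values for stack A (subtraction set {2, 4, 6}):
k:     0  1  2  3  4  5  6  7  8
g(k):  0  0  1  1  2  2  3  3  0
So g(8) = 0.
For stack B, compute g(0), g(1), … with moves {3, 4, 5}:
k:     0  1  2  3  4  5  6  7
g(k):  0  0  0  1  1  1  2  2
So g(7) = 2.
By the Sprague-Grundy theorem, the Grundy value of a sum of independent games is the XOR of the component values.
Combined value = 0 XOR 2 = 2.

2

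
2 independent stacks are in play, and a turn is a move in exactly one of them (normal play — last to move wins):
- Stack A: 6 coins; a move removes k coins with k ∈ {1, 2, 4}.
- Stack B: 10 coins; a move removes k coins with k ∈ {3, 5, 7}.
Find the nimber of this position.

For stack A, compute g(0), g(1), … with moves {1, 2, 4}:
g(0) = mex{} = 0
g(1) = mex{0} = 1
g(2) = mex{0,1} = 2
g(3) = mex{1,2} = 0
g(4) = mex{0,2} = 1
g(5) = mex{0,1} = 2
g(6) = mex{1,2} = 0
So g(6) = 0.
Grundy values for stack B (subtraction set {3, 5, 7}):
k:     0  1  2  3  4  5  6  7  8  9 10
g(k):  0  0  0  1  1  1  2  2  2  3  0
So g(10) = 0.
The value of a disjunctive sum is the nim-sum of the parts.
Combined value = 0 XOR 0 = 0.

0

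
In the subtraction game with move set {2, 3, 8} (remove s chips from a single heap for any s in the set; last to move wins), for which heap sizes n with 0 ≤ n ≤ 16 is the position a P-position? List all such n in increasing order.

Build the Grundy sequence with g(k) = mex{g(k−s) : s ∈ {2, 3, 8}, s ≤ k}:
k:     0  1  2  3  4  5  6  7  8  9 10 11 12 13 14 15 16
g(k):  0  0  1  1  2  0  0  1  1  2  0  0  1  1  2  0  0
The P-positions (g = 0) in 0..16 are 0, 1, 5, 6, 10, 11, 15, 16.

0, 1, 5, 6, 10, 11, 15, 16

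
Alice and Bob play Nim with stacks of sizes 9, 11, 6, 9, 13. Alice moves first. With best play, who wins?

Nim-sum: 9 ^ 11 ^ 6 ^ 9 ^ 13 = 0.
The nim-sum is 0, so this is a P-position: the player to move is in a losing position under optimal play; Alice is about to move from it and so loses — Bob wins.

Bob wins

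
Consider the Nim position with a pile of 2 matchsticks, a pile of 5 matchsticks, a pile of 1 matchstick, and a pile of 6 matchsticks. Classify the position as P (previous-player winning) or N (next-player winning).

Write each in binary and XOR column by column:
  010  (2)
  101  (5)
  001  (1)
  110  (6)
  ---
  000  (0)
The nim-sum is 0, so this is a P-position: the player to move is in a losing position under optimal play.

P-position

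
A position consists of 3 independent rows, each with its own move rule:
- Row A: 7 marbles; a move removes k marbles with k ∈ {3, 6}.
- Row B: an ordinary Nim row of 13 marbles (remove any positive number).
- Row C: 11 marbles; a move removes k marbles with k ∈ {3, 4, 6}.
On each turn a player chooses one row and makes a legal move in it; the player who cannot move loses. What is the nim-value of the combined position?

15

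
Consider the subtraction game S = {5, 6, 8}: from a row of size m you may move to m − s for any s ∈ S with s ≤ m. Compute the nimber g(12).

2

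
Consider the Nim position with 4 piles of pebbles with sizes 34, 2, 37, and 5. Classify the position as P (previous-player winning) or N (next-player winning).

In binary:
  100010  (34)
  000010  (2)
  100101  (37)
  000101  (5)
  ------
  000000  (0)
The nim-sum is 0, so this is a P-position: the player to move is in a losing position under optimal play.

P-position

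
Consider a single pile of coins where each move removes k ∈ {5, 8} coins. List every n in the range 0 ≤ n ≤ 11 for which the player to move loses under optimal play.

0, 1, 2, 3, 4

Build the Grundy sequence with g(k) = mex{g(k−s) : s ∈ {5, 8}, s ≤ k}:
k:     0  1  2  3  4  5  6  7  8  9 10 11
g(k):  0  0  0  0  0  1  1  1  1  1  2  2
The P-positions (g = 0) in 0..11 are 0, 1, 2, 3, 4.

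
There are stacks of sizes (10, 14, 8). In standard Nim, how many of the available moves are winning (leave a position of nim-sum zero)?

Write each in binary and XOR column by column:
  1010  (10)
  1110  (14)
  1000  (8)
  ----
  1100  (12)
The overall nim-sum is X = 12. A stack of size p has a winning move iff p XOR X < p (reduce it to p XOR X).
  10: 10 XOR 12 = 6 < 10 — winning move (to 6).
  14: 14 XOR 12 = 2 < 14 — winning move (to 2).
  8: 8 XOR 12 = 4 < 8 — winning move (to 4).
That gives 3 winning moves.

3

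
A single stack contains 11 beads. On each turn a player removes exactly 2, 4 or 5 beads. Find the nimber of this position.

2

Compute g(0), g(1), … for moves {2, 4, 5}:
g(0) = mex{} = 0
g(1) = mex{} = 0
g(2) = mex{0} = 1
g(3) = mex{0} = 1
g(4) = mex{0,1} = 2
g(5) = mex{0,1} = 2
g(6) = mex{0,1,2} = 3
g(7) = mex{1,2} = 0
g(8) = mex{1,2,3} = 0
g(9) = mex{0,2} = 1
g(10) = mex{0,2,3} = 1
g(11) = mex{0,1,3} = 2
So g(11) = 2.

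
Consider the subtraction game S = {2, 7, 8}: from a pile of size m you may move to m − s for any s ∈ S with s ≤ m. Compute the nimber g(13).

2

Grundy values for subtraction set {2, 7, 8}:
k:     0  1  2  3  4  5  6  7  8  9 10 11 12 13
g(k):  0  0  1  1  0  0  1  1  2  2  0  3  1  2
So g(13) = 2.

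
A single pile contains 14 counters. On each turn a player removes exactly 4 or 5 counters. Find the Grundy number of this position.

1

Grundy values for subtraction set {4, 5}:
k:     0  1  2  3  4  5  6  7  8  9 10 11 12 13 14
g(k):  0  0  0  0  1  1  1  1  2  0  0  0  0  1  1
So g(14) = 1.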